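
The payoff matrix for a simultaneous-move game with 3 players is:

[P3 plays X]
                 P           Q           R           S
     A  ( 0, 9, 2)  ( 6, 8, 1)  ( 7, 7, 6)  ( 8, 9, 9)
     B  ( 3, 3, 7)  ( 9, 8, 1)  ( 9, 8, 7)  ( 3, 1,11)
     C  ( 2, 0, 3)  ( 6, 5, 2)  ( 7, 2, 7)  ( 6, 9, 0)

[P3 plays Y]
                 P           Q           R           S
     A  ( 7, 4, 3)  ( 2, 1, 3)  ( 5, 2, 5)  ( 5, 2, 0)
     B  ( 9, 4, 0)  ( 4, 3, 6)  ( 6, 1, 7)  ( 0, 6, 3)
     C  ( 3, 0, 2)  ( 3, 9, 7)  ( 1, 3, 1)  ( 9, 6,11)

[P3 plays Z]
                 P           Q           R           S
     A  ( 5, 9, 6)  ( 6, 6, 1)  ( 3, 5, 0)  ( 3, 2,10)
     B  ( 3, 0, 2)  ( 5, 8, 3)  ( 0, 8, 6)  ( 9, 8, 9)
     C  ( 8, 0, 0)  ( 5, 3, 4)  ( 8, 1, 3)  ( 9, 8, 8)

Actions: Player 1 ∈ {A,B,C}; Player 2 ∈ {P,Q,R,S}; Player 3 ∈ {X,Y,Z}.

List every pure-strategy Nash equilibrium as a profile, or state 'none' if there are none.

(A,P,X): not NE [P1→B gives 3>0; P3→Z gives 6>2]
(A,P,Y): not NE [P1→B gives 9>7; P3→Z gives 6>3]
(A,P,Z): not NE [P1→C gives 8>5]
(A,Q,X): not NE [P1→B gives 9>6; P2→S gives 9>8; P3→Y gives 3>1]
(A,Q,Y): not NE [P1→B gives 4>2; P2→P gives 4>1]
(A,Q,Z): not NE [P2→P gives 9>6; P3→Y gives 3>1]
(A,R,X): not NE [P1→B gives 9>7; P2→S gives 9>7]
(A,R,Y): not NE [P1→B gives 6>5; P2→P gives 4>2; P3→X gives 6>5]
(A,R,Z): not NE [P1→C gives 8>3; P2→P gives 9>5; P3→X gives 6>0]
(A,S,X): not NE [P3→Z gives 10>9]
(A,S,Y): not NE [P1→C gives 9>5; P2→P gives 4>2; P3→Z gives 10>0]
(A,S,Z): not NE [P1→C gives 9>3; P2→P gives 9>2]
(B,P,X): not NE [P2→R gives 8>3]
(B,P,Y): not NE [P2→S gives 6>4; P3→X gives 7>0]
(B,P,Z): not NE [P1→C gives 8>3; P2→S gives 8>0; P3→X gives 7>2]
(B,Q,X): not NE [P3→Y gives 6>1]
(B,Q,Y): not NE [P2→S gives 6>3]
(B,Q,Z): not NE [P1→A gives 6>5; P3→Y gives 6>3]
(B,R,X): NE
(B,R,Y): not NE [P2→S gives 6>1]
(B,R,Z): not NE [P1→C gives 8>0; P3→Y gives 7>6]
(B,S,X): not NE [P1→A gives 8>3; P2→R gives 8>1]
(B,S,Y): not NE [P1→C gives 9>0; P3→X gives 11>3]
(B,S,Z): not NE [P3→X gives 11>9]
(C,P,X): not NE [P1→B gives 3>2; P2→S gives 9>0]
(C,P,Y): not NE [P1→B gives 9>3; P2→Q gives 9>0; P3→X gives 3>2]
(C,P,Z): not NE [P2→S gives 8>0; P3→X gives 3>0]
(C,Q,X): not NE [P1→B gives 9>6; P2→S gives 9>5; P3→Y gives 7>2]
(C,Q,Y): not NE [P1→B gives 4>3]
(C,Q,Z): not NE [P1→A gives 6>5; P2→S gives 8>3; P3→Y gives 7>4]
(C,R,X): not NE [P1→B gives 9>7; P2→S gives 9>2]
(C,R,Y): not NE [P1→B gives 6>1; P2→Q gives 9>3; P3→X gives 7>1]
(C,R,Z): not NE [P2→S gives 8>1; P3→X gives 7>3]
(C,S,X): not NE [P1→A gives 8>6; P3→Y gives 11>0]
(C,S,Y): not NE [P2→Q gives 9>6]
(C,S,Z): not NE [P3→Y gives 11>8]

PSNE = {(B,R,X)}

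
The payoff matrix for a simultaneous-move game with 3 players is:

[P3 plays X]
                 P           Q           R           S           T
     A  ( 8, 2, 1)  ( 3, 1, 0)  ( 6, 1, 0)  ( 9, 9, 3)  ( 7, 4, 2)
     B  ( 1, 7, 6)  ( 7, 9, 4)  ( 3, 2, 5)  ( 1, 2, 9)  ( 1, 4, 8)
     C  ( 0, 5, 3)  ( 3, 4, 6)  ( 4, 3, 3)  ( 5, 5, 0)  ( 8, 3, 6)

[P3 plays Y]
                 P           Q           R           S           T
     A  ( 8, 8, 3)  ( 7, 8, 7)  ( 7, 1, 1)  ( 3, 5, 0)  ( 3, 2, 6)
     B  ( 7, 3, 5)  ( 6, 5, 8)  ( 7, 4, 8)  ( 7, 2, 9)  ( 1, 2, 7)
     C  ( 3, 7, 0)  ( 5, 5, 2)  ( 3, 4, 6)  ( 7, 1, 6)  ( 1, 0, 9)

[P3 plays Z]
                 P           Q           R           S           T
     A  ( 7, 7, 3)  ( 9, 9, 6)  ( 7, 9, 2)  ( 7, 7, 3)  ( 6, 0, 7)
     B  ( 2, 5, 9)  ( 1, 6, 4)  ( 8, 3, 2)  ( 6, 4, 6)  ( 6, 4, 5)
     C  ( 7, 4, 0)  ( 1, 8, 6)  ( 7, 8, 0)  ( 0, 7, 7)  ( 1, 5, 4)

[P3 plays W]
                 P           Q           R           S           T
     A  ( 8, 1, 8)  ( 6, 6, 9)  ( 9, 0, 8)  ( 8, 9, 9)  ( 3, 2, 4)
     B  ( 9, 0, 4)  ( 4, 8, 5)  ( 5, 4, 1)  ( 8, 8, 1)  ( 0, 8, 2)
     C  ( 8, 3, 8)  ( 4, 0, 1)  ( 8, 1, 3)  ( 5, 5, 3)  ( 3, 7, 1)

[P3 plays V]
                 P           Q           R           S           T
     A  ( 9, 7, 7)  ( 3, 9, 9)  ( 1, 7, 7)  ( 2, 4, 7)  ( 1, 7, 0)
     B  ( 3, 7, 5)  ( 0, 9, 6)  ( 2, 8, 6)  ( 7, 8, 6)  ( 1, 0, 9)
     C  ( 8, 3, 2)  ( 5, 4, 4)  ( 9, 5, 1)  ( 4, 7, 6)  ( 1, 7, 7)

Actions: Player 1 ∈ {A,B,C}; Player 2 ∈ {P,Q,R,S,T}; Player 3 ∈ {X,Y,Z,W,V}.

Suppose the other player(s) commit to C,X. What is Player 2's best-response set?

argmax u_2 = {P,S}

u_2(P vs C,X) = 5
u_2(Q vs C,X) = 4
u_2(R vs C,X) = 3
u_2(S vs C,X) = 5
u_2(T vs C,X) = 3
max payoff 5 at {P,S}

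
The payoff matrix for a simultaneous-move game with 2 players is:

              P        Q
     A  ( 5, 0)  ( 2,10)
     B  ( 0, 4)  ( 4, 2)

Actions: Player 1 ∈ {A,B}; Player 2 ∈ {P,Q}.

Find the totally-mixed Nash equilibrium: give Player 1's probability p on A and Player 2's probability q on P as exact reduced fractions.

P1 indiff ⇒ q·5+(1-q)·2 = q·0+(1-q)·4 ⇒ q(5) = (1-q)(2) ⇒ q = 2/7
P2 indiff ⇒ p·0+(1-p)·4 = p·10+(1-p)·2 ⇒ p(-10) = (1-p)(-2) ⇒ p = 1/6

P1 mixes 1/6 on A; P2 mixes 2/7 on P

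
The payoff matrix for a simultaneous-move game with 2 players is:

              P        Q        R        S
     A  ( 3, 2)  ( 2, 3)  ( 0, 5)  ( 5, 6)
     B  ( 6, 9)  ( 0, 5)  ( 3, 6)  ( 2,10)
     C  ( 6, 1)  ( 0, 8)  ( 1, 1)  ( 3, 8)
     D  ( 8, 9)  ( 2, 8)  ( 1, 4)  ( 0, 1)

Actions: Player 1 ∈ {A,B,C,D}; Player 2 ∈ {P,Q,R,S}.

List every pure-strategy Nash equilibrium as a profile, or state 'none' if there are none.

Nash profiles: (A,S), (D,P)

(A,P): not NE [P1→D gives 8>3; P2→S gives 6>2]
(A,Q): not NE [P2→S gives 6>3]
(A,R): not NE [P1→B gives 3>0; P2→S gives 6>5]
(A,S): NE
(B,P): not NE [P1→D gives 8>6; P2→S gives 10>9]
(B,Q): not NE [P1→D gives 2>0; P2→S gives 10>5]
(B,R): not NE [P2→S gives 10>6]
(B,S): not NE [P1→A gives 5>2]
(C,P): not NE [P1→D gives 8>6; P2→S gives 8>1]
(C,Q): not NE [P1→D gives 2>0]
(C,R): not NE [P1→B gives 3>1; P2→S gives 8>1]
(C,S): not NE [P1→A gives 5>3]
(D,P): NE
(D,Q): not NE [P2→P gives 9>8]
(D,R): not NE [P1→B gives 3>1; P2→P gives 9>4]
(D,S): not NE [P1→A gives 5>0; P2→P gives 9>1]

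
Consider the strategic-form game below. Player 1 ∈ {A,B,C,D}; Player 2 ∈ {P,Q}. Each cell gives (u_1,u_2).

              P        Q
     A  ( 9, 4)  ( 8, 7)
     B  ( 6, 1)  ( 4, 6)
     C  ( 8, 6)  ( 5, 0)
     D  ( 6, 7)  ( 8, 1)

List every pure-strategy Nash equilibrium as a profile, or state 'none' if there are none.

(A,P): not NE [P2→Q gives 7>4]
(A,Q): NE
(B,P): not NE [P1→A gives 9>6; P2→Q gives 6>1]
(B,Q): not NE [P1→D gives 8>4]
(C,P): not NE [P1→A gives 9>8]
(C,Q): not NE [P1→D gives 8>5; P2→P gives 6>0]
(D,P): not NE [P1→A gives 9>6]
(D,Q): not NE [P2→P gives 7>1]

NE set: (A,Q)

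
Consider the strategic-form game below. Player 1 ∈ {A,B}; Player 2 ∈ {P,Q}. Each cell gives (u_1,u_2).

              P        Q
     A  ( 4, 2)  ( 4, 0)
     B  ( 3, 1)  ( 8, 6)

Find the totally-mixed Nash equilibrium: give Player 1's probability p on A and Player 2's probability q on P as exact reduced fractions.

P1 indiff ⇒ q·4+(1-q)·4 = q·3+(1-q)·8 ⇒ q(1) = (1-q)(4) ⇒ q = 4/5
P2 indiff ⇒ p·2+(1-p)·1 = p·0+(1-p)·6 ⇒ p(2) = (1-p)(5) ⇒ p = 5/7

(p,q) = (5/7, 4/5)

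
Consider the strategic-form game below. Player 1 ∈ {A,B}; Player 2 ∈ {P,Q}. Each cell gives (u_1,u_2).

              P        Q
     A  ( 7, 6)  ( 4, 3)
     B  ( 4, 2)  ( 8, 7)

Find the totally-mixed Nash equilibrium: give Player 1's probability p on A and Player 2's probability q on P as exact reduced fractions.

P1 mixes 5/8 on A; P2 mixes 4/7 on P

P1 indiff ⇒ q·7+(1-q)·4 = q·4+(1-q)·8 ⇒ q(3) = (1-q)(4) ⇒ q = 4/7
P2 indiff ⇒ p·6+(1-p)·2 = p·3+(1-p)·7 ⇒ p(3) = (1-p)(5) ⇒ p = 5/8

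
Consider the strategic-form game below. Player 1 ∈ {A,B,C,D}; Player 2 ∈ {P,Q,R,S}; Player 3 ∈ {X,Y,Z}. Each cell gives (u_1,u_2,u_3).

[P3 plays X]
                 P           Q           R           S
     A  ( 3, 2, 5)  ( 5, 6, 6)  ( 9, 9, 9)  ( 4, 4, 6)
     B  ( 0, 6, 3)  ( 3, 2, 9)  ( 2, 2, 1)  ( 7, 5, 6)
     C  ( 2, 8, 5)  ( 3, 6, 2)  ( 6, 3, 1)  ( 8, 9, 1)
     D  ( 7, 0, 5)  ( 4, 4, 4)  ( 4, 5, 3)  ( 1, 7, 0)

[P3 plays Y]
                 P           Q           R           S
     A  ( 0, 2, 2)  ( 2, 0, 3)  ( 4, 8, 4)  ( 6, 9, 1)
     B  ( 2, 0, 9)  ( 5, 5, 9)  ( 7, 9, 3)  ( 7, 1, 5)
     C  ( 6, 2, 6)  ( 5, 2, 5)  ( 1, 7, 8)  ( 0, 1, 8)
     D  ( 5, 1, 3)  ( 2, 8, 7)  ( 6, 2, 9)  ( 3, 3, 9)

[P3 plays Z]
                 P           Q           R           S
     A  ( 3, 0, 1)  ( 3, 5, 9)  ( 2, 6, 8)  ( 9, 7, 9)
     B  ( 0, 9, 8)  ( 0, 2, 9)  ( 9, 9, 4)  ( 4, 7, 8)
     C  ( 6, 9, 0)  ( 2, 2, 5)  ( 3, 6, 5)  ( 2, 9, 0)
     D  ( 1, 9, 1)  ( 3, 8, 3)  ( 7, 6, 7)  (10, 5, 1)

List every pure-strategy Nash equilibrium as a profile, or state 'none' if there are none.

NE set: (A,R,X), (B,R,Z)

(A,P,X): not NE [P1→D gives 7>3; P2→R gives 9>2]
(A,P,Y): not NE [P1→C gives 6>0; P2→S gives 9>2; P3→X gives 5>2]
(A,P,Z): not NE [P1→C gives 6>3; P2→S gives 7>0; P3→X gives 5>1]
(A,Q,X): not NE [P2→R gives 9>6; P3→Z gives 9>6]
(A,Q,Y): not NE [P1→C gives 5>2; P2→S gives 9>0; P3→Z gives 9>3]
(A,Q,Z): not NE [P2→S gives 7>5]
(A,R,X): NE
(A,R,Y): not NE [P1→B gives 7>4; P2→S gives 9>8; P3→X gives 9>4]
(A,R,Z): not NE [P1→B gives 9>2; P2→S gives 7>6; P3→X gives 9>8]
(A,S,X): not NE [P1→C gives 8>4; P2→R gives 9>4; P3→Z gives 9>6]
(A,S,Y): not NE [P1→B gives 7>6; P3→Z gives 9>1]
(A,S,Z): not NE [P1→D gives 10>9]
(B,P,X): not NE [P1→D gives 7>0; P3→Y gives 9>3]
(B,P,Y): not NE [P1→C gives 6>2; P2→R gives 9>0]
(B,P,Z): not NE [P1→C gives 6>0; P3→Y gives 9>8]
(B,Q,X): not NE [P1→A gives 5>3; P2→P gives 6>2]
(B,Q,Y): not NE [P2→R gives 9>5]
(B,Q,Z): not NE [P1→D gives 3>0; P2→R gives 9>2]
(B,R,X): not NE [P1→A gives 9>2; P2→P gives 6>2; P3→Z gives 4>1]
(B,R,Y): not NE [P3→Z gives 4>3]
(B,R,Z): NE
(B,S,X): not NE [P1→C gives 8>7; P2→P gives 6>5; P3→Z gives 8>6]
(B,S,Y): not NE [P2→R gives 9>1; P3→Z gives 8>5]
(B,S,Z): not NE [P1→D gives 10>4; P2→R gives 9>7]
(C,P,X): not NE [P1→D gives 7>2; P2→S gives 9>8; P3→Y gives 6>5]
(C,P,Y): not NE [P2→R gives 7>2]
(C,P,Z): not NE [P3→Y gives 6>0]
(C,Q,X): not NE [P1→A gives 5>3; P2→S gives 9>6; P3→Z gives 5>2]
(C,Q,Y): not NE [P2→R gives 7>2]
(C,Q,Z): not NE [P1→D gives 3>2; P2→S gives 9>2]
(C,R,X): not NE [P1→A gives 9>6; P2→S gives 9>3; P3→Y gives 8>1]
(C,R,Y): not NE [P1→B gives 7>1]
(C,R,Z): not NE [P1→B gives 9>3; P2→S gives 9>6; P3→Y gives 8>5]
(C,S,X): not NE [P3→Y gives 8>1]
(C,S,Y): not NE [P1→B gives 7>0; P2→R gives 7>1]
(C,S,Z): not NE [P1→D gives 10>2; P3→Y gives 8>0]
(D,P,X): not NE [P2→S gives 7>0]
(D,P,Y): not NE [P1→C gives 6>5; P2→Q gives 8>1; P3→X gives 5>3]
(D,P,Z): not NE [P1→C gives 6>1; P3→X gives 5>1]
(D,Q,X): not NE [P1→A gives 5>4; P2→S gives 7>4; P3→Y gives 7>4]
(D,Q,Y): not NE [P1→C gives 5>2]
(D,Q,Z): not NE [P2→P gives 9>8; P3→Y gives 7>3]
(D,R,X): not NE [P1→A gives 9>4; P2→S gives 7>5; P3→Y gives 9>3]
(D,R,Y): not NE [P1→B gives 7>6; P2→Q gives 8>2]
(D,R,Z): not NE [P1→B gives 9>7; P2→P gives 9>6; P3→Y gives 9>7]
(D,S,X): not NE [P1→C gives 8>1; P3→Y gives 9>0]
(D,S,Y): not NE [P1→B gives 7>3; P2→Q gives 8>3]
(D,S,Z): not NE [P2→P gives 9>5; P3→Y gives 9>1]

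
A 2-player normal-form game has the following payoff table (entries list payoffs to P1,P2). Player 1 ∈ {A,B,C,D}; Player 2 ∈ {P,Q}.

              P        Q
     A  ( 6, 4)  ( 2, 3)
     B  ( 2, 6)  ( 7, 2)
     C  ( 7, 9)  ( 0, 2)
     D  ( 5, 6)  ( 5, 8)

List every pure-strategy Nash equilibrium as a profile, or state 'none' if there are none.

(A,P): not NE [P1→C gives 7>6]
(A,Q): not NE [P1→B gives 7>2; P2→P gives 4>3]
(B,P): not NE [P1→C gives 7>2]
(B,Q): not NE [P2→P gives 6>2]
(C,P): NE
(C,Q): not NE [P1→B gives 7>0; P2→P gives 9>2]
(D,P): not NE [P1→C gives 7>5; P2→Q gives 8>6]
(D,Q): not NE [P1→B gives 7>5]

Nash profiles: (C,P)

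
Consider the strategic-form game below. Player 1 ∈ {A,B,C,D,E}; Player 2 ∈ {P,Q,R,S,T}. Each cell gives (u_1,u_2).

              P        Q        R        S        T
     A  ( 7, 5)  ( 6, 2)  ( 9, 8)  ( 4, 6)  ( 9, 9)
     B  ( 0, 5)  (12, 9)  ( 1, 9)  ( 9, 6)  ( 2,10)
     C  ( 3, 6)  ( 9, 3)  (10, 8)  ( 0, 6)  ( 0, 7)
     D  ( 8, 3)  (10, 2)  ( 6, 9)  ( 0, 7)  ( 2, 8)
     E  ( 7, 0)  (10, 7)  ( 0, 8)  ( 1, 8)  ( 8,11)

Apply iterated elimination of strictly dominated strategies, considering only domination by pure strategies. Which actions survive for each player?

P2 drop P (R beats it: A:8>5 B:9>5 C:8>6 D:9>3 E:8>0)
P2 drop Q (T beats it: A:9>2 B:10>9 C:7>3 D:8>2 E:11>7)
P1 drop D (A beats it: R:9>6 S:4>0 T:9>2)
P1 drop E (A beats it: R:9>0 S:4>1 T:9>8)
P2 drop S (R beats it: A:8>6 B:9>6 C:8>6)
P1 drop B (A beats it: R:9>1 T:9>2)
P1→{A,C} P2→{R,T}

Survivors P1:{A,C} P2:{R,T}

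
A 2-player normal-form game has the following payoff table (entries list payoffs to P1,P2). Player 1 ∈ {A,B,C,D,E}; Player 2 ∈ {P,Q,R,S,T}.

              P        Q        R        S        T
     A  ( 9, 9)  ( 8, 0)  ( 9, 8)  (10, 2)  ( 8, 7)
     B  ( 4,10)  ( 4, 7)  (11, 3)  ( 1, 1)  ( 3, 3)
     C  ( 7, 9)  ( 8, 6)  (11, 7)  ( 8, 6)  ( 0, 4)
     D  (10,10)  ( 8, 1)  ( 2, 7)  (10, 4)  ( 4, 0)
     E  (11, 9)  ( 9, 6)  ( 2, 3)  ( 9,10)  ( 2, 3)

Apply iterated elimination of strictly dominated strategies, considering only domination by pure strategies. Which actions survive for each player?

Remaining: P1:{A,D,E} P2:{P,S}

P2 drop Q (P beats it: A:9>0 B:10>7 C:9>6 D:10>1 E:9>6)
P2 drop R (P beats it: A:9>8 B:10>3 C:9>7 D:10>7 E:9>3)
P1 drop B (A beats it: P:9>4 S:10>1 T:8>3)
P1 drop C (A beats it: P:9>7 S:10>8 T:8>0)
P2 drop T (P beats it: A:9>7 D:10>0 E:9>3)
P1→{A,D,E} P2→{P,S}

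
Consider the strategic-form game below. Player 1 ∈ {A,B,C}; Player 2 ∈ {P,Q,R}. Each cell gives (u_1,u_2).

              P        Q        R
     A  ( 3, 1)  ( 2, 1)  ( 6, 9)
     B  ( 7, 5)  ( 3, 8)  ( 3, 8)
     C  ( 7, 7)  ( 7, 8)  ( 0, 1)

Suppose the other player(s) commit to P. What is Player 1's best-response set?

u_1(A vs P) = 3
u_1(B vs P) = 7
u_1(C vs P) = 7
max payoff 7 at {B,C}

argmax u_1 = {B,C}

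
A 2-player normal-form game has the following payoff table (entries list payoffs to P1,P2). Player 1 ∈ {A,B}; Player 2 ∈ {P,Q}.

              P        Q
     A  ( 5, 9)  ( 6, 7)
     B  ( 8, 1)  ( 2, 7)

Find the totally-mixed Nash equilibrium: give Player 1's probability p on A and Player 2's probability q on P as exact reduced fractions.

(p,q) = (3/4, 4/7)

P1 indiff ⇒ q·5+(1-q)·6 = q·8+(1-q)·2 ⇒ q(-3) = (1-q)(-4) ⇒ q = 4/7
P2 indiff ⇒ p·9+(1-p)·1 = p·7+(1-p)·7 ⇒ p(2) = (1-p)(6) ⇒ p = 3/4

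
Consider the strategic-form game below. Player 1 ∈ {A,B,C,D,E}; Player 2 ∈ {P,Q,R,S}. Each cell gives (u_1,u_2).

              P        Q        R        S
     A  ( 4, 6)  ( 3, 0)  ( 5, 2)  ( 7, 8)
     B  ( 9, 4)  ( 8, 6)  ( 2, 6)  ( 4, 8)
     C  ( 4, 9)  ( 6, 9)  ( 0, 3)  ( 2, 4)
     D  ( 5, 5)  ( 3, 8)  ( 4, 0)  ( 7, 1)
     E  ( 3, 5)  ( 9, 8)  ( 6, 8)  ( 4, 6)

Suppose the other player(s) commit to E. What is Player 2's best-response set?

u_2(P vs E) = 5
u_2(Q vs E) = 8
u_2(R vs E) = 8
u_2(S vs E) = 6
max payoff 8 at {Q,R}

argmax u_2 = {Q,R}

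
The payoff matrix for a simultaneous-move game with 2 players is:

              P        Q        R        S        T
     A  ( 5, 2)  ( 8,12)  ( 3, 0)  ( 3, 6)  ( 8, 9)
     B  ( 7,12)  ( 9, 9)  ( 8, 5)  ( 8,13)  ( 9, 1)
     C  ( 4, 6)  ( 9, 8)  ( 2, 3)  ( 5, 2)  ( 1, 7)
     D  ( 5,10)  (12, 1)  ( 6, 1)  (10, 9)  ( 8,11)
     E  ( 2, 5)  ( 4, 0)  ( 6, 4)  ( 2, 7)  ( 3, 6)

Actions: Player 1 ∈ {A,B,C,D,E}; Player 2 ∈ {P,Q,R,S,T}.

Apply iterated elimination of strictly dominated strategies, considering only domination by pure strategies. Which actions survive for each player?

IESDS → P1:{B,D} P2:{P,S,T}

P1 drop A (B beats it: P:7>5 Q:9>8 R:8>3 S:8>3 T:9>8)
P1 drop C (D beats it: P:5>4 Q:12>9 R:6>2 S:10>5 T:8>1)
P1 drop E (B beats it: P:7>2 Q:9>4 R:8>6 S:8>2 T:9>3)
P2 drop Q (P beats it: B:12>9 D:10>1)
P2 drop R (P beats it: B:12>5 D:10>1)
P1→{B,D} P2→{P,S,T}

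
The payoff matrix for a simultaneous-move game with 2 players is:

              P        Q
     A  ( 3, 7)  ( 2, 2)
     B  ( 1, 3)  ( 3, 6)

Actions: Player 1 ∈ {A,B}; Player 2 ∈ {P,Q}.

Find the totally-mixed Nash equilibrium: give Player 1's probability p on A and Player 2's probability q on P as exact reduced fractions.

P1 mixes 3/8 on A; P2 mixes 1/3 on P

P1 indiff ⇒ q·3+(1-q)·2 = q·1+(1-q)·3 ⇒ q(2) = (1-q)(1) ⇒ q = 1/3
P2 indiff ⇒ p·7+(1-p)·3 = p·2+(1-p)·6 ⇒ p(5) = (1-p)(3) ⇒ p = 3/8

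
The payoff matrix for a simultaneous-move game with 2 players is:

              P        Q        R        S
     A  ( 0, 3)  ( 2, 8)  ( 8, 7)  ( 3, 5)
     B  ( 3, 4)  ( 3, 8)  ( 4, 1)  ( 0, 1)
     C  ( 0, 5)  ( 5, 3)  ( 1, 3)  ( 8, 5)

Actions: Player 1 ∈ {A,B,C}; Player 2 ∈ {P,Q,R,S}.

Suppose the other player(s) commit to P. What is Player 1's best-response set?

BR_1 = {B}

u_1(A vs P) = 0
u_1(B vs P) = 3
u_1(C vs P) = 0
max payoff 3 at {B}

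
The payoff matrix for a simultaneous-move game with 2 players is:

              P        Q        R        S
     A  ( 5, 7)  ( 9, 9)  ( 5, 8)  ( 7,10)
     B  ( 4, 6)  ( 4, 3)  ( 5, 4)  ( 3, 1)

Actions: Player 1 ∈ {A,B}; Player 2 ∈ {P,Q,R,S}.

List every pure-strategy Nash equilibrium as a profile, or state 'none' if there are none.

NE set: (A,S)

(A,P): not NE [P2→S gives 10>7]
(A,Q): not NE [P2→S gives 10>9]
(A,R): not NE [P2→S gives 10>8]
(A,S): NE
(B,P): not NE [P1→A gives 5>4]
(B,Q): not NE [P1→A gives 9>4; P2→P gives 6>3]
(B,R): not NE [P2→P gives 6>4]
(B,S): not NE [P1→A gives 7>3; P2→P gives 6>1]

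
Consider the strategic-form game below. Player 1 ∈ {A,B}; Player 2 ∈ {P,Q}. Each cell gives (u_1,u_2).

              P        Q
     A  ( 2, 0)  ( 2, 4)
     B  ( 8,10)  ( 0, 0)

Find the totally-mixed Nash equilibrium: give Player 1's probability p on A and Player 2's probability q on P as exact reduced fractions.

P1 indiff ⇒ q·2+(1-q)·2 = q·8+(1-q)·0 ⇒ q(-6) = (1-q)(-2) ⇒ q = 1/4
P2 indiff ⇒ p·0+(1-p)·10 = p·4+(1-p)·0 ⇒ p(-4) = (1-p)(-10) ⇒ p = 5/7

(p,q) = (5/7, 1/4)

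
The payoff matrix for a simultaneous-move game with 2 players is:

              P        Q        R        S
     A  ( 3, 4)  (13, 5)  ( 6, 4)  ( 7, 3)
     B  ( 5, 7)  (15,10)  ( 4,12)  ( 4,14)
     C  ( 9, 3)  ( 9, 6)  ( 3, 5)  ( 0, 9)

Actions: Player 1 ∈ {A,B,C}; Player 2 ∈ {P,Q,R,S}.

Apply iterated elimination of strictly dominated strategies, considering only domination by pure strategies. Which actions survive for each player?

IESDS → P1:{A,B} P2:{Q,R,S}

P2 drop P (Q beats it: A:5>4 B:10>7 C:6>3)
P1 drop C (A beats it: Q:13>9 R:6>3 S:7>0)
P1→{A,B} P2→{Q,R,S}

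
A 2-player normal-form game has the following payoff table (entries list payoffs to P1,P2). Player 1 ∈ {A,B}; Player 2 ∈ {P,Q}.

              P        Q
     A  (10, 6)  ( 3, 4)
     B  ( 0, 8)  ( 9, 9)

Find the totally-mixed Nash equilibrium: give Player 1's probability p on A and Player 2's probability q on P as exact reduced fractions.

p=1/3, q=3/8

P1 indiff ⇒ q·10+(1-q)·3 = q·0+(1-q)·9 ⇒ q(10) = (1-q)(6) ⇒ q = 3/8
P2 indiff ⇒ p·6+(1-p)·8 = p·4+(1-p)·9 ⇒ p(2) = (1-p)(1) ⇒ p = 1/3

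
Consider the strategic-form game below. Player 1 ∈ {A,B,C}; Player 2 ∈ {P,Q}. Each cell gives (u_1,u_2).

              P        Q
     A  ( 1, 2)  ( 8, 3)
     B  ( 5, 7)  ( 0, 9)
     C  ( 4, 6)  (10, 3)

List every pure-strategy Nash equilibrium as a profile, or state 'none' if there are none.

(A,P): not NE [P1→B gives 5>1; P2→Q gives 3>2]
(A,Q): not NE [P1→C gives 10>8]
(B,P): not NE [P2→Q gives 9>7]
(B,Q): not NE [P1→C gives 10>0]
(C,P): not NE [P1→B gives 5>4]
(C,Q): not NE [P2→P gives 6>3]

Equilibria: none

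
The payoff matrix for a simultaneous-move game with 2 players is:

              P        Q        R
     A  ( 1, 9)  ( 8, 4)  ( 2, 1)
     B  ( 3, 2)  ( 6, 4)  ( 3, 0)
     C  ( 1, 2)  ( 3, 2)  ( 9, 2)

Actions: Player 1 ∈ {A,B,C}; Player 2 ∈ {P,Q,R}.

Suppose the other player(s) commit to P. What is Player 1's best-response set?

u_1(A vs P) = 1
u_1(B vs P) = 3
u_1(C vs P) = 1
max payoff 3 at {B}

P1 best: {B}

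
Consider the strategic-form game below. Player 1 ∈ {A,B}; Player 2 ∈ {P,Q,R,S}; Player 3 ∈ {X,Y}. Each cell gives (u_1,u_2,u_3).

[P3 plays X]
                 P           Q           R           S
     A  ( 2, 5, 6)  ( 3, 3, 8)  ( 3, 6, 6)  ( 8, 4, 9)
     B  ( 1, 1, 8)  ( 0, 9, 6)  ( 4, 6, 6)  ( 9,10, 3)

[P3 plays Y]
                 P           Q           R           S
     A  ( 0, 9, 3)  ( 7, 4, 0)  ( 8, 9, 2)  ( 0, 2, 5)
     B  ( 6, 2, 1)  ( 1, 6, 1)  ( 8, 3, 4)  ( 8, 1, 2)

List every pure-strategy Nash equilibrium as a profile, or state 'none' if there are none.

(A,P,X): not NE [P2→R gives 6>5]
(A,P,Y): not NE [P1→B gives 6>0; P3→X gives 6>3]
(A,Q,X): not NE [P2→R gives 6>3]
(A,Q,Y): not NE [P2→R gives 9>4; P3→X gives 8>0]
(A,R,X): not NE [P1→B gives 4>3]
(A,R,Y): not NE [P3→X gives 6>2]
(A,S,X): not NE [P1→B gives 9>8; P2→R gives 6>4]
(A,S,Y): not NE [P1→B gives 8>0; P2→R gives 9>2; P3→X gives 9>5]
(B,P,X): not NE [P1→A gives 2>1; P2→S gives 10>1]
(B,P,Y): not NE [P2→Q gives 6>2; P3→X gives 8>1]
(B,Q,X): not NE [P1→A gives 3>0; P2→S gives 10>9]
(B,Q,Y): not NE [P1→A gives 7>1; P3→X gives 6>1]
(B,R,X): not NE [P2→S gives 10>6]
(B,R,Y): not NE [P2→Q gives 6>3; P3→X gives 6>4]
(B,S,X): NE
(B,S,Y): not NE [P2→Q gives 6>1; P3→X gives 3>2]

PSNE = {(B,S,X)}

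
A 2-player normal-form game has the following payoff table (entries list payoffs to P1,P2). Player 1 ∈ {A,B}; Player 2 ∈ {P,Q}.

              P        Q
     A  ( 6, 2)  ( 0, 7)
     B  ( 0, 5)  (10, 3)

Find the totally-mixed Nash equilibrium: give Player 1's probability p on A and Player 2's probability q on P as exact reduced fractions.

(p,q) = (2/7, 5/8)

P1 indiff ⇒ q·6+(1-q)·0 = q·0+(1-q)·10 ⇒ q(6) = (1-q)(10) ⇒ q = 5/8
P2 indiff ⇒ p·2+(1-p)·5 = p·7+(1-p)·3 ⇒ p(-5) = (1-p)(-2) ⇒ p = 2/7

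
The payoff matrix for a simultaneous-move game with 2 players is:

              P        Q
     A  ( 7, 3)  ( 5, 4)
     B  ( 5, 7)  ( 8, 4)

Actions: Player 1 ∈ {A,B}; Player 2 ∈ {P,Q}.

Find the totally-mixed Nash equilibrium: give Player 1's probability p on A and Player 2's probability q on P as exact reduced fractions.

P1 indiff ⇒ q·7+(1-q)·5 = q·5+(1-q)·8 ⇒ q(2) = (1-q)(3) ⇒ q = 3/5
P2 indiff ⇒ p·3+(1-p)·7 = p·4+(1-p)·4 ⇒ p(-1) = (1-p)(-3) ⇒ p = 3/4

P1 mixes 3/4 on A; P2 mixes 3/5 on P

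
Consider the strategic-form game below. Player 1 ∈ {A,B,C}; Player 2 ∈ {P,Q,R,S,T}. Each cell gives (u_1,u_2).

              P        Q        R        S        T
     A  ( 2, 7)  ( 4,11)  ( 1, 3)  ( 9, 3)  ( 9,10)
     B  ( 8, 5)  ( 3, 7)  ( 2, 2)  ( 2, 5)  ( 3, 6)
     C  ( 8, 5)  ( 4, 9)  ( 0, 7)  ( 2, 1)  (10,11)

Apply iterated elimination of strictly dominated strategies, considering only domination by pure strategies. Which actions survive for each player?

P2 drop P (Q beats it: A:11>7 B:7>5 C:9>5)
P2 drop R (Q beats it: A:11>3 B:7>2 C:9>7)
P1 drop B (A beats it: Q:4>3 S:9>2 T:9>3)
P2 drop S (Q beats it: A:11>3 C:9>1)
P1→{A,C} P2→{Q,T}

Remaining: P1:{A,C} P2:{Q,T}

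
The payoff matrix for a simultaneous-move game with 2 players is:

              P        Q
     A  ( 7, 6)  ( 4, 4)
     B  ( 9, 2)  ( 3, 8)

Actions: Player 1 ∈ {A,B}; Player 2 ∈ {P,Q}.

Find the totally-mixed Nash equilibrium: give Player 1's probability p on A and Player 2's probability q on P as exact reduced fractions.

P1 mixes 3/4 on A; P2 mixes 1/3 on P

P1 indiff ⇒ q·7+(1-q)·4 = q·9+(1-q)·3 ⇒ q(-2) = (1-q)(-1) ⇒ q = 1/3
P2 indiff ⇒ p·6+(1-p)·2 = p·4+(1-p)·8 ⇒ p(2) = (1-p)(6) ⇒ p = 3/4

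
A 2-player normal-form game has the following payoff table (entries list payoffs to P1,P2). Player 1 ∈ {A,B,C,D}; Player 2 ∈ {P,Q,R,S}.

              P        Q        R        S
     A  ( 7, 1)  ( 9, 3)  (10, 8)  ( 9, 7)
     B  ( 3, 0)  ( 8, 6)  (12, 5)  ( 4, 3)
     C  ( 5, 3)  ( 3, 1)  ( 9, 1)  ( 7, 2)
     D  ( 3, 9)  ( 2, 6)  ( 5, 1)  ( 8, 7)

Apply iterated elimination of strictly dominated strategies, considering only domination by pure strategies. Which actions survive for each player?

IESDS → P1:{A,B} P2:{Q,R}

P1 drop C (A beats it: P:7>5 Q:9>3 R:10>9 S:9>7)
P1 drop D (A beats it: P:7>3 Q:9>2 R:10>5 S:9>8)
P2 drop P (Q beats it: A:3>1 B:6>0)
P2 drop S (R beats it: A:8>7 B:5>3)
P1→{A,B} P2→{Q,R}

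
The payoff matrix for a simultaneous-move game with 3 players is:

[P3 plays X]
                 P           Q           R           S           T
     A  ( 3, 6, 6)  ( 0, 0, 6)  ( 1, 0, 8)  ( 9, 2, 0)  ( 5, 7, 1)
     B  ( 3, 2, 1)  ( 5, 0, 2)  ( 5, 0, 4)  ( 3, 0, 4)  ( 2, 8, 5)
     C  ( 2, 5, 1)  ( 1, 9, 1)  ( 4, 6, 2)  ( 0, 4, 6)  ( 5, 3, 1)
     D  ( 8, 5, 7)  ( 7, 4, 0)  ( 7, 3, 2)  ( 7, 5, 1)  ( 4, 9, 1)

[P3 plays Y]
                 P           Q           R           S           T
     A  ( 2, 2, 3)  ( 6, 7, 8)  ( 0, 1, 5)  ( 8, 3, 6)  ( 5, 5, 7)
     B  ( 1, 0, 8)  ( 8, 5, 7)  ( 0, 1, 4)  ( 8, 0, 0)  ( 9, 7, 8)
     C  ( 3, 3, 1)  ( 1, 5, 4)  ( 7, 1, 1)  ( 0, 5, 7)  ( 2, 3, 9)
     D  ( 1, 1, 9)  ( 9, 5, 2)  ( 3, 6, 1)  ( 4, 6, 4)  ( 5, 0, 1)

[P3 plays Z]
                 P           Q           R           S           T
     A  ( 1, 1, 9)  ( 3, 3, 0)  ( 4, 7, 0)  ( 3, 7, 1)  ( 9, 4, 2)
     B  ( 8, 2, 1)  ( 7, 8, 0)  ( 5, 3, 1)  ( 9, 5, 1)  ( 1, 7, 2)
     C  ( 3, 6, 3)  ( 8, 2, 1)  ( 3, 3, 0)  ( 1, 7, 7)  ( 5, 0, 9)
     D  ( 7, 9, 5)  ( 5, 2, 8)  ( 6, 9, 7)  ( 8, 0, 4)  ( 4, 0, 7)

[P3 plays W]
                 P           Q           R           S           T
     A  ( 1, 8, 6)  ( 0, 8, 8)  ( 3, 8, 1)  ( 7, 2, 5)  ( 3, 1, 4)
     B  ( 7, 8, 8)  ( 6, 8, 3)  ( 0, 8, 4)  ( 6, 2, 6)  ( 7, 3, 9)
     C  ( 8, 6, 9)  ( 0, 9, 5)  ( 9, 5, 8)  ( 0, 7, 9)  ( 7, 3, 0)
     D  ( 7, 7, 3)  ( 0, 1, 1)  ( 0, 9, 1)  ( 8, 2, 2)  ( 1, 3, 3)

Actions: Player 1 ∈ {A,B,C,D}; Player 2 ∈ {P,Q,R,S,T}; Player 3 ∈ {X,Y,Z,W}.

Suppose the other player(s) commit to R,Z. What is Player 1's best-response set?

BR_1 = {D}

u_1(A vs R,Z) = 4
u_1(B vs R,Z) = 5
u_1(C vs R,Z) = 3
u_1(D vs R,Z) = 6
max payoff 6 at {D}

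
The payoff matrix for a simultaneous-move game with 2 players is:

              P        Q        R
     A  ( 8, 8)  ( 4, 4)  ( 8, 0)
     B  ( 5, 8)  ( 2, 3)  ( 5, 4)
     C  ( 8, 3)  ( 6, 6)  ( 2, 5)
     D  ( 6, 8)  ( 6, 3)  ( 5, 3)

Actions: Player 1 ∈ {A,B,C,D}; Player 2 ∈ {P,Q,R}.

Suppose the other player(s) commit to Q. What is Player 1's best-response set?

u_1(A vs Q) = 4
u_1(B vs Q) = 2
u_1(C vs Q) = 6
u_1(D vs Q) = 6
max payoff 6 at {C,D}

argmax u_1 = {C,D}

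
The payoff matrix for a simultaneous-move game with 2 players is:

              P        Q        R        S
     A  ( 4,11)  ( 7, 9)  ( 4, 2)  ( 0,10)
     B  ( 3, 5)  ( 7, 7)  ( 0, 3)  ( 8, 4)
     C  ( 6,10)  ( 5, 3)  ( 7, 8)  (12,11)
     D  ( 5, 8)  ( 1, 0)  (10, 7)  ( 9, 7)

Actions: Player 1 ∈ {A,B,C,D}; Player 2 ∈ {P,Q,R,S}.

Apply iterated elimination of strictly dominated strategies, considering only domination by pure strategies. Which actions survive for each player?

IESDS → P1:{A,B,C} P2:{P,Q,S}

P2 drop R (P beats it: A:11>2 B:5>3 C:10>8 D:8>7)
P1 drop D (C beats it: P:6>5 Q:5>1 S:12>9)
P1→{A,B,C} P2→{P,Q,S}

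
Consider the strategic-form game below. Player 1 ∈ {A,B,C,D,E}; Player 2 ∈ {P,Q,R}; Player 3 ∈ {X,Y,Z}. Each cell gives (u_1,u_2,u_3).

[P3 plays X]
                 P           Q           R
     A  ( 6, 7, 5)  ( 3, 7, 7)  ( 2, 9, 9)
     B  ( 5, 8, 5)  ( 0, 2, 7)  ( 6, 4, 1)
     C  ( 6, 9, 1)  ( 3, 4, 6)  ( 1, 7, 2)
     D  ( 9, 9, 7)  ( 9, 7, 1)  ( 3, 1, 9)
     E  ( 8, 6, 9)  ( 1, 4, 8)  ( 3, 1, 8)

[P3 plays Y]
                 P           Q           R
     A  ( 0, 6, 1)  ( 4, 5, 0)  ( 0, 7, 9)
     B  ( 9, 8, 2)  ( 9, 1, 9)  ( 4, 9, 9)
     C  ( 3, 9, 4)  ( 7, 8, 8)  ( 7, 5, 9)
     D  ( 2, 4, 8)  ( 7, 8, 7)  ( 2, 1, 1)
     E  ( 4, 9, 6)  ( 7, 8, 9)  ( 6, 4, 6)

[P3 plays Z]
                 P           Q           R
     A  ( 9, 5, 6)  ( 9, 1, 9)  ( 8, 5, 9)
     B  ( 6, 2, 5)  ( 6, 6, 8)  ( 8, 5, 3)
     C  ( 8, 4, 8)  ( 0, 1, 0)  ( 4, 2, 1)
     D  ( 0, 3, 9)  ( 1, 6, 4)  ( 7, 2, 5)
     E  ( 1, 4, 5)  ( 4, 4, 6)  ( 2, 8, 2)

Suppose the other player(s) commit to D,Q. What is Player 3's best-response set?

P3 best: {Y}

u_3(X vs D,Q) = 1
u_3(Y vs D,Q) = 7
u_3(Z vs D,Q) = 4
max payoff 7 at {Y}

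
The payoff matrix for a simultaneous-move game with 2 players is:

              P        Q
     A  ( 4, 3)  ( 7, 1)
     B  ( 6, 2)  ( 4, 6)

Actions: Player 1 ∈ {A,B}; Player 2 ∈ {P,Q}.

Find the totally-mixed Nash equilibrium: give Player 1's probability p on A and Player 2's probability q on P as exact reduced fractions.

(p,q) = (2/3, 3/5)

P1 indiff ⇒ q·4+(1-q)·7 = q·6+(1-q)·4 ⇒ q(-2) = (1-q)(-3) ⇒ q = 3/5
P2 indiff ⇒ p·3+(1-p)·2 = p·1+(1-p)·6 ⇒ p(2) = (1-p)(4) ⇒ p = 2/3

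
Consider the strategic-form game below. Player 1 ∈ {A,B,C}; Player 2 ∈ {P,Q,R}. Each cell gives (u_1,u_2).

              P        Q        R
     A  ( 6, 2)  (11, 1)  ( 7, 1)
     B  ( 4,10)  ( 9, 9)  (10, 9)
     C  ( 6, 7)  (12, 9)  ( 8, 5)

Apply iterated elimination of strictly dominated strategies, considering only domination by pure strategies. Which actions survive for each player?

P2 drop R (P beats it: A:2>1 B:10>9 C:7>5)
P1 drop B (A beats it: P:6>4 Q:11>9)
P1→{A,C} P2→{P,Q}

IESDS → P1:{A,C} P2:{P,Q}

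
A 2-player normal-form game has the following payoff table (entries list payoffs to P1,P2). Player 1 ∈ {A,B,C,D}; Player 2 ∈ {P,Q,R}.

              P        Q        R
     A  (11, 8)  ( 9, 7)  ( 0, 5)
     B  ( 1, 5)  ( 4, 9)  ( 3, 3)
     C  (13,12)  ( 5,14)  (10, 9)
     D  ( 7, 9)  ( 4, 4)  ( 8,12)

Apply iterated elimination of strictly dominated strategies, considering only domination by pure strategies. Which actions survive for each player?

P1 drop B (C beats it: P:13>1 Q:5>4 R:10>3)
P1 drop D (C beats it: P:13>7 Q:5>4 R:10>8)
P2 drop R (P beats it: A:8>5 C:12>9)
P1→{A,C} P2→{P,Q}

Survivors P1:{A,C} P2:{P,Q}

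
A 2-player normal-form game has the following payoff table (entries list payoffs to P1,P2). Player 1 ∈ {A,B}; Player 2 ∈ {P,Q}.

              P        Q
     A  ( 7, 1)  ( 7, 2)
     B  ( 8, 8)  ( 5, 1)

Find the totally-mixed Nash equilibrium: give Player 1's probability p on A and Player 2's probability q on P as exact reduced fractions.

p=7/8, q=2/3

P1 indiff ⇒ q·7+(1-q)·7 = q·8+(1-q)·5 ⇒ q(-1) = (1-q)(-2) ⇒ q = 2/3
P2 indiff ⇒ p·1+(1-p)·8 = p·2+(1-p)·1 ⇒ p(-1) = (1-p)(-7) ⇒ p = 7/8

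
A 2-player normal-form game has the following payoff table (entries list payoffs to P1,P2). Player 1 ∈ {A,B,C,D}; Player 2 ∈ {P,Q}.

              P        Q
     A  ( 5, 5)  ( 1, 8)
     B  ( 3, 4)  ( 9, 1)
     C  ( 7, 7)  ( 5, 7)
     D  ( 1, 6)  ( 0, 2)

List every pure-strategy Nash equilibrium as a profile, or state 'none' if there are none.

PSNE = {(C,P)}

(A,P): not NE [P1→C gives 7>5; P2→Q gives 8>5]
(A,Q): not NE [P1→B gives 9>1]
(B,P): not NE [P1→C gives 7>3]
(B,Q): not NE [P2→P gives 4>1]
(C,P): NE
(C,Q): not NE [P1→B gives 9>5]
(D,P): not NE [P1→C gives 7>1]
(D,Q): not NE [P1→B gives 9>0; P2→P gives 6>2]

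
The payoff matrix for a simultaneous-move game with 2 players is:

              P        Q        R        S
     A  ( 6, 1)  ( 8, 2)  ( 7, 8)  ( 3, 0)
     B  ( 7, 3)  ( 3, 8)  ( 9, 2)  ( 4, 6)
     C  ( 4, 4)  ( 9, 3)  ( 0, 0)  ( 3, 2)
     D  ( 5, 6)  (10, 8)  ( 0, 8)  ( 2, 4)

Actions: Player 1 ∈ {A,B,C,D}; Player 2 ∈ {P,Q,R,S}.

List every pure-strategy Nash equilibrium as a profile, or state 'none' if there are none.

NE set: (D,Q)

(A,P): not NE [P1→B gives 7>6; P2→R gives 8>1]
(A,Q): not NE [P1→D gives 10>8; P2→R gives 8>2]
(A,R): not NE [P1→B gives 9>7]
(A,S): not NE [P1→B gives 4>3; P2→R gives 8>0]
(B,P): not NE [P2→Q gives 8>3]
(B,Q): not NE [P1→D gives 10>3]
(B,R): not NE [P2→Q gives 8>2]
(B,S): not NE [P2→Q gives 8>6]
(C,P): not NE [P1→B gives 7>4]
(C,Q): not NE [P1→D gives 10>9; P2→P gives 4>3]
(C,R): not NE [P1→B gives 9>0; P2→P gives 4>0]
(C,S): not NE [P1→B gives 4>3; P2→P gives 4>2]
(D,P): not NE [P1→B gives 7>5; P2→R gives 8>6]
(D,Q): NE
(D,R): not NE [P1→B gives 9>0]
(D,S): not NE [P1→B gives 4>2; P2→R gives 8>4]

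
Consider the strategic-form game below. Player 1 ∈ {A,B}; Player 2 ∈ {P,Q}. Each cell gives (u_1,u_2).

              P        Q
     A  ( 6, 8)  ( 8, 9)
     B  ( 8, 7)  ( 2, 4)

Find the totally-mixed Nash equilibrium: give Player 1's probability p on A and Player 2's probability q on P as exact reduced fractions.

(p,q) = (3/4, 3/4)

P1 indiff ⇒ q·6+(1-q)·8 = q·8+(1-q)·2 ⇒ q(-2) = (1-q)(-6) ⇒ q = 3/4
P2 indiff ⇒ p·8+(1-p)·7 = p·9+(1-p)·4 ⇒ p(-1) = (1-p)(-3) ⇒ p = 3/4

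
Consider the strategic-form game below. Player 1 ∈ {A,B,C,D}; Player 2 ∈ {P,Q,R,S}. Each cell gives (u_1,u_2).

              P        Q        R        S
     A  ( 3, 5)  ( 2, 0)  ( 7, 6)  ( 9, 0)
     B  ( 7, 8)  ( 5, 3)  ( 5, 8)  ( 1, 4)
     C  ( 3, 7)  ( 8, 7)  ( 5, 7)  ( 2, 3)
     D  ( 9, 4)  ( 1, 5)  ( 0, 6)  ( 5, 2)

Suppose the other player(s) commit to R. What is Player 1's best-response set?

u_1(A vs R) = 7
u_1(B vs R) = 5
u_1(C vs R) = 5
u_1(D vs R) = 0
max payoff 7 at {A}

BR_1 = {A}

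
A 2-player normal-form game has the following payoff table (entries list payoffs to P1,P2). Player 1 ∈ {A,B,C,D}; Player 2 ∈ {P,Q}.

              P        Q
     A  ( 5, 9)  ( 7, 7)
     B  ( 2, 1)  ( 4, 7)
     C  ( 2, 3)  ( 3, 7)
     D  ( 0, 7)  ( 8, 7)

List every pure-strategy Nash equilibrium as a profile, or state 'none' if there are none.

NE set: (A,P), (D,Q)

(A,P): NE
(A,Q): not NE [P1→D gives 8>7; P2→P gives 9>7]
(B,P): not NE [P1→A gives 5>2; P2→Q gives 7>1]
(B,Q): not NE [P1→D gives 8>4]
(C,P): not NE [P1→A gives 5>2; P2→Q gives 7>3]
(C,Q): not NE [P1→D gives 8>3]
(D,P): not NE [P1→A gives 5>0]
(D,Q): NE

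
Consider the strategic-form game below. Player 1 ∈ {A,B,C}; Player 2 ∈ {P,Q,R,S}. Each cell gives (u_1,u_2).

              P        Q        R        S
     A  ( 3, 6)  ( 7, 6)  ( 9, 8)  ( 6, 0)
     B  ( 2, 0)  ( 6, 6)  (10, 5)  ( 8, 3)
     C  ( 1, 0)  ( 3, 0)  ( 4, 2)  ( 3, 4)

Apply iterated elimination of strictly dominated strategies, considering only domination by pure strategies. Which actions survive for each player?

Survivors P1:{A,B} P2:{Q,R}

P1 drop C (A beats it: P:3>1 Q:7>3 R:9>4 S:6>3)
P2 drop P (R beats it: A:8>6 B:5>0)
P2 drop S (Q beats it: A:6>0 B:6>3)
P1→{A,B} P2→{Q,R}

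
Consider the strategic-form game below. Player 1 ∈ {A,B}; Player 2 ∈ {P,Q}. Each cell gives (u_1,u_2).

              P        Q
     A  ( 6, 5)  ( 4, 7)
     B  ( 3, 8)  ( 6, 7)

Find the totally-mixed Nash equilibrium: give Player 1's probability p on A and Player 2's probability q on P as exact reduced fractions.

P1 indiff ⇒ q·6+(1-q)·4 = q·3+(1-q)·6 ⇒ q(3) = (1-q)(2) ⇒ q = 2/5
P2 indiff ⇒ p·5+(1-p)·8 = p·7+(1-p)·7 ⇒ p(-2) = (1-p)(-1) ⇒ p = 1/3

(p,q) = (1/3, 2/5)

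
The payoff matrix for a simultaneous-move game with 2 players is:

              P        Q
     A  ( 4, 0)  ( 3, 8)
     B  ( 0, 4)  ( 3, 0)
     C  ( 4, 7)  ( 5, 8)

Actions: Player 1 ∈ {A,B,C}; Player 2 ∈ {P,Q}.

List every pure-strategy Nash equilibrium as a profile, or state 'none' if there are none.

(A,P): not NE [P2→Q gives 8>0]
(A,Q): not NE [P1→C gives 5>3]
(B,P): not NE [P1→C gives 4>0]
(B,Q): not NE [P1→C gives 5>3; P2→P gives 4>0]
(C,P): not NE [P2→Q gives 8>7]
(C,Q): NE

NE set: (C,Q)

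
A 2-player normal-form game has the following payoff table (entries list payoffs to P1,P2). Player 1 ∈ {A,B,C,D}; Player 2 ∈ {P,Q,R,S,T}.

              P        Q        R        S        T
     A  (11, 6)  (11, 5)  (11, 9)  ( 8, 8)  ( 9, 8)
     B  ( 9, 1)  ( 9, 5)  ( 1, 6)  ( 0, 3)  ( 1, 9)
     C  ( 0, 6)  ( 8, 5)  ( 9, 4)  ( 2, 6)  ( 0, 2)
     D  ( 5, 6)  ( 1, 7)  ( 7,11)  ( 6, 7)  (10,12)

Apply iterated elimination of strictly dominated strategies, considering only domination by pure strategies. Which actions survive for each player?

P1 drop B (A beats it: P:11>9 Q:11>9 R:11>1 S:8>0 T:9>1)
P1 drop C (A beats it: P:11>0 Q:11>8 R:11>9 S:8>2 T:9>0)
P2 drop P (R beats it: A:9>6 D:11>6)
P2 drop Q (R beats it: A:9>5 D:11>7)
P2 drop S (R beats it: A:9>8 D:11>7)
P1→{A,D} P2→{R,T}

Remaining: P1:{A,D} P2:{R,T}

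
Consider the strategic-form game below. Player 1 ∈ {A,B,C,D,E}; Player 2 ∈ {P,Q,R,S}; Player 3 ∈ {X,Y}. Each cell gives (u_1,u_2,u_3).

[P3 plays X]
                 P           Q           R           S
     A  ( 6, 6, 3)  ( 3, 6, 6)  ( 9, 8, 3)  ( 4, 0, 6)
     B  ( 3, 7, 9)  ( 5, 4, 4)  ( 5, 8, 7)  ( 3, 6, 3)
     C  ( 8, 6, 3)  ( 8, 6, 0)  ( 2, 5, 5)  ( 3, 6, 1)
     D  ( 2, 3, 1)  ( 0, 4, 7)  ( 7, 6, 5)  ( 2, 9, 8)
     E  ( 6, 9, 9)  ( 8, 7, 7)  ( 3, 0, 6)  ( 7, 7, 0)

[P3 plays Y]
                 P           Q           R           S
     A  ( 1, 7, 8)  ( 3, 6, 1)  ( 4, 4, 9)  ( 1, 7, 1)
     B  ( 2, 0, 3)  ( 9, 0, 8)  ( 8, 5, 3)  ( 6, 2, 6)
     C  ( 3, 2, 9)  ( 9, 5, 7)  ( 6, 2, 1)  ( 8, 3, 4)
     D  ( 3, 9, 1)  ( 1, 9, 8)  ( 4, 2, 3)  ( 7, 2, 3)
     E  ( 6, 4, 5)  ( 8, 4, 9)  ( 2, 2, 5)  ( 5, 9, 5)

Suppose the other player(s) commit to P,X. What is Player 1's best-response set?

P1 best: {C}

u_1(A vs P,X) = 6
u_1(B vs P,X) = 3
u_1(C vs P,X) = 8
u_1(D vs P,X) = 2
u_1(E vs P,X) = 6
max payoff 8 at {C}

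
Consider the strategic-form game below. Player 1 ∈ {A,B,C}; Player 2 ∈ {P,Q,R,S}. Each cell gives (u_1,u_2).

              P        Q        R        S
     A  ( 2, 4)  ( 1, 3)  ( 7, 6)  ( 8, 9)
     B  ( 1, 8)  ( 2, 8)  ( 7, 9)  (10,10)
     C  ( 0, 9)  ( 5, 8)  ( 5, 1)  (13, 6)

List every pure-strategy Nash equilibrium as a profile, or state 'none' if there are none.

No pure NE.

(A,P): not NE [P2→S gives 9>4]
(A,Q): not NE [P1→C gives 5>1; P2→S gives 9>3]
(A,R): not NE [P2→S gives 9>6]
(A,S): not NE [P1→C gives 13>8]
(B,P): not NE [P1→A gives 2>1; P2→S gives 10>8]
(B,Q): not NE [P1→C gives 5>2; P2→S gives 10>8]
(B,R): not NE [P2→S gives 10>9]
(B,S): not NE [P1→C gives 13>10]
(C,P): not NE [P1→A gives 2>0]
(C,Q): not NE [P2→P gives 9>8]
(C,R): not NE [P1→B gives 7>5; P2→P gives 9>1]
(C,S): not NE [P2→P gives 9>6]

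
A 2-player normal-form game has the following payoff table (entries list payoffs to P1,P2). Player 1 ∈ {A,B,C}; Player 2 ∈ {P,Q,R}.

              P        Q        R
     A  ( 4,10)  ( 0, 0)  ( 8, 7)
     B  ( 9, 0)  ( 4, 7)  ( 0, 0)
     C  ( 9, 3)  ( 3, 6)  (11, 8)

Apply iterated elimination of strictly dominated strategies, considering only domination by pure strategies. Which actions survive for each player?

P1 drop A (C beats it: P:9>4 Q:3>0 R:11>8)
P2 drop P (Q beats it: B:7>0 C:6>3)
P1→{B,C} P2→{Q,R}

Survivors P1:{B,C} P2:{Q,R}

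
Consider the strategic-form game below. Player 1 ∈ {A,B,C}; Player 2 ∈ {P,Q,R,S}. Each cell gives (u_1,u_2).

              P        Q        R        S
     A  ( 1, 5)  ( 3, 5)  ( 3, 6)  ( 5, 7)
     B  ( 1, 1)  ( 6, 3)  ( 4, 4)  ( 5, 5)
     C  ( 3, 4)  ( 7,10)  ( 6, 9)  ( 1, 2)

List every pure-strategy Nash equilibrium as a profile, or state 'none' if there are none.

(A,P): not NE [P1→C gives 3>1; P2→S gives 7>5]
(A,Q): not NE [P1→C gives 7>3; P2→S gives 7>5]
(A,R): not NE [P1→C gives 6>3; P2→S gives 7>6]
(A,S): NE
(B,P): not NE [P1→C gives 3>1; P2→S gives 5>1]
(B,Q): not NE [P1→C gives 7>6; P2→S gives 5>3]
(B,R): not NE [P1→C gives 6>4; P2→S gives 5>4]
(B,S): NE
(C,P): not NE [P2→Q gives 10>4]
(C,Q): NE
(C,R): not NE [P2→Q gives 10>9]
(C,S): not NE [P1→B gives 5>1; P2→Q gives 10>2]

Nash profiles: (A,S), (B,S), (C,Q)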